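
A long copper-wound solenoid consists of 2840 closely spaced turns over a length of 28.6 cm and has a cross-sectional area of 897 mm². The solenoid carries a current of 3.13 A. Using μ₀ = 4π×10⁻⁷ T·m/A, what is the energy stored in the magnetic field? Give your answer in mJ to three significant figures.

U ≈ 156 mJ

A = 897 mm² = 8.970×10^-4 m².
L = μ₀N²A/ℓ = (4π×10⁻⁷)(2840)²(8.970×10^-4)/(0.286) = 3.179×10^-2 H.
U = ½LI² = ½(3.179×10^-2)(3.13)² = 0.1557 J.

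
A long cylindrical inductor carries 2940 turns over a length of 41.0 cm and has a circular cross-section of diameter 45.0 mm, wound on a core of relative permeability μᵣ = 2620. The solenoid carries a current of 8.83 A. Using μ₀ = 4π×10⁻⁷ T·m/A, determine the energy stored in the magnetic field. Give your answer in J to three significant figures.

U ≈ 4300 J

A = π(d/2)² = π(2.250×10^-2 m)² = 1.590×10^-3 m².
L = μ₀μᵣN²A/ℓ = (4π×10⁻⁷)(2620)(2940)²(1.590×10^-3)/(0.41) = 110.4 H.
U = ½LI² = ½(110.4)(8.83)² = 4.304×10^3 J.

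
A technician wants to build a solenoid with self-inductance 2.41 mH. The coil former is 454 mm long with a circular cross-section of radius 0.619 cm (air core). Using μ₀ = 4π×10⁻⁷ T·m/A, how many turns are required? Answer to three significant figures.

A = πr² = π(6.190×10^-3 m)² = 1.204×10^-4 m².
From L = μ₀N²A/ℓ, N = √(Lℓ / (μ₀A)).
N = √[(2.410×10^-3)(0.454) / ((4π×10⁻⁷)×1.204×10^-4)] = √(7.233×10^6) ≈ 2689.5.

N ≈ 2690 turns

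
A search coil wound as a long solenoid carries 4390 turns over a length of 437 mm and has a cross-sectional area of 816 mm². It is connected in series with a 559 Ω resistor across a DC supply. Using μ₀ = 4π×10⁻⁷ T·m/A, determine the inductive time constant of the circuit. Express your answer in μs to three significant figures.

A = 816 mm² = 8.160×10^-4 m².
L = μ₀N²A/ℓ = (4π×10⁻⁷)(4390)²(8.160×10^-4)/(0.437) = 4.522×10^-2 H.
τ = L/R = (4.522×10^-2)/(559) = 8.090×10^-5 s.

τ ≈ 80.9 μs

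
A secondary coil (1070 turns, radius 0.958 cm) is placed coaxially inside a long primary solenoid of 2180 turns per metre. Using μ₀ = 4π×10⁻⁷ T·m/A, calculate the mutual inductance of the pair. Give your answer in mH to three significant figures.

The outer solenoid produces a uniform field B₁ = μ₀n₁I₁ across the inner coil,
so the flux linkage is N₂Φ = N₂B₁A₂ = μ₀n₁N₂A₂·I₁, giving M = μ₀n₁N₂A₂.
A₂ = πr² = π(9.580×10^-3 m)² = 2.883×10^-4 m².
M = (4π×10⁻⁷)(2180)(1070)(2.883×10^-4) = 8.451×10^-4 H.

M ≈ 0.845 mH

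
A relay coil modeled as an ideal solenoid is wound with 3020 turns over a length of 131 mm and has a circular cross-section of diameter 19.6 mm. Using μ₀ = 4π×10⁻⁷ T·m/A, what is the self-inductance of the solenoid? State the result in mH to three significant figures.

A = π(d/2)² = π(9.800×10^-3 m)² = 3.017×10^-4 m².
For a long solenoid, L = μ₀N²A/ℓ.
L = (4π×10⁻⁷)(3020)²(3.017×10^-4)/(0.131 m) = 2.640×10^-2 H.

L ≈ 26.4 mH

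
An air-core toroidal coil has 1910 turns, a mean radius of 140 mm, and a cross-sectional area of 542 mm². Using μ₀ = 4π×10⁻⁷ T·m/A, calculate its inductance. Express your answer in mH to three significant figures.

For a thin toroid, L = μ₀N²A/(2πR).
L = (4π×10⁻⁷)(1910)²(5.420×10^-4) / (2π×0.14 m) = 2.8247×10^-3 H.

L ≈ 2.82 mH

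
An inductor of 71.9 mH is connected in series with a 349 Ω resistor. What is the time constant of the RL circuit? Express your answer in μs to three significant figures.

τ ≈ 206 μs

τ = L/R = (7.190×10^-2 H)/(349 Ω) = 2.060×10^-4 s.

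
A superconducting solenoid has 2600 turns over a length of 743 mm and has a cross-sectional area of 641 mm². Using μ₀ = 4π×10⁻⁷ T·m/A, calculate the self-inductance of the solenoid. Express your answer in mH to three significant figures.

L ≈ 7.33 mH

A = 641 mm² = 6.410×10^-4 m².
For a long solenoid, L = μ₀N²A/ℓ.
L = (4π×10⁻⁷)(2600)²(6.410×10^-4)/(0.743 m) = 7.329×10^-3 H.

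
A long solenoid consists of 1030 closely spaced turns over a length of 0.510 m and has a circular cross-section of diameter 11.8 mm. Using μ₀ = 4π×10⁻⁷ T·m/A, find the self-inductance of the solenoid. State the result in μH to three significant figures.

L ≈ 286 μH

A = π(d/2)² = π(5.900×10^-3 m)² = 1.094×10^-4 m².
For a long solenoid, L = μ₀N²A/ℓ.
L = (4π×10⁻⁷)(1030)²(1.094×10^-4)/(0.51 m) = 2.859×10^-4 H.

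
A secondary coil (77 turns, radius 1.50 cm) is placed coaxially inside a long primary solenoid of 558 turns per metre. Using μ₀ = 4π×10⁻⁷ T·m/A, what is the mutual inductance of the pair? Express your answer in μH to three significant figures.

The outer solenoid produces a uniform field B₁ = μ₀n₁I₁ across the inner coil,
so the flux linkage is N₂Φ = N₂B₁A₂ = μ₀n₁N₂A₂·I₁, giving M = μ₀n₁N₂A₂.
A₂ = πr² = π(1.500×10^-2 m)² = 7.069×10^-4 m².
M = (4π×10⁻⁷)(558)(77)(7.069×10^-4) = 3.817×10^-5 H.

M ≈ 38.2 μH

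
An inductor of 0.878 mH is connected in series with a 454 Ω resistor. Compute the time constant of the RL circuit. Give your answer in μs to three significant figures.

τ ≈ 1.93 μs

τ = L/R = (8.780×10^-4 H)/(454 Ω) = 1.934×10^-6 s.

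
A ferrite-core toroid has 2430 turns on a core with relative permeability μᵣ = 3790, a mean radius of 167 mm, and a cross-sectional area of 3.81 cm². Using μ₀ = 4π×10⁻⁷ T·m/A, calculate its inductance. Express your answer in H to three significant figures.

For a thin toroid, L = μ₀μᵣN²A/(2πR).
L = (4π×10⁻⁷)(3790)(2430)²(3.810×10^-4) / (2π×0.167 m) = 10.21 H.

L ≈ 10.2 H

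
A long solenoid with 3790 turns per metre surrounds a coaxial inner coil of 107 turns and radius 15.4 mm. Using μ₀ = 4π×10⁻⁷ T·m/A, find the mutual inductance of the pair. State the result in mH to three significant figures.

M ≈ 0.380 mH

The outer solenoid produces a uniform field B₁ = μ₀n₁I₁ across the inner coil,
so the flux linkage is N₂Φ = N₂B₁A₂ = μ₀n₁N₂A₂·I₁, giving M = μ₀n₁N₂A₂.
A₂ = πr² = π(1.540×10^-2 m)² = 7.451×10^-4 m².
M = (4π×10⁻⁷)(3790)(107)(7.451×10^-4) = 3.797×10^-4 H.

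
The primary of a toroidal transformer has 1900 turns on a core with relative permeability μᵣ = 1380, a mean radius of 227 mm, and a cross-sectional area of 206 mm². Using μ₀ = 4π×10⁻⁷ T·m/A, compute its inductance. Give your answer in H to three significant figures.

L ≈ 0.904 H

For a thin toroid, L = μ₀μᵣN²A/(2πR).
L = (4π×10⁻⁷)(1380)(1900)²(2.060×10^-4) / (2π×0.227 m) = 0.9042 H.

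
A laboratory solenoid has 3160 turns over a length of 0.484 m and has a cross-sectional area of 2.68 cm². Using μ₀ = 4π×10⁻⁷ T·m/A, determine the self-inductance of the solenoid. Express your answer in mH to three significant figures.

L ≈ 6.95 mH

A = 2.68 cm² = 2.680×10^-4 m².
For a long solenoid, L = μ₀N²A/ℓ.
L = (4π×10⁻⁷)(3160)²(2.680×10^-4)/(0.484 m) = 6.948×10^-3 H.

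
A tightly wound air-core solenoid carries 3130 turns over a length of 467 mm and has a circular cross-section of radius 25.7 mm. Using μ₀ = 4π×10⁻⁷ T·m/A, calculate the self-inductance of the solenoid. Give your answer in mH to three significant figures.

L ≈ 54.7 mH

A = πr² = π(2.570×10^-2 m)² = 2.07499×10^-3 m².
For a long solenoid, L = μ₀N²A/ℓ.
L = (4π×10⁻⁷)(3130)²(2.07499×10^-3)/(0.467 m) = 5.470×10^-2 H.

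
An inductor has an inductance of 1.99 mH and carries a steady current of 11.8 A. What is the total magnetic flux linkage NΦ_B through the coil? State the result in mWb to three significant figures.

NΦ_B ≈ 23.5 mWb

From L = NΦ_B/I, the flux linkage is NΦ_B = LI.
NΦ_B = (1.990×10^-3 H)(11.8 A) = 2.348×10^-2 Wb.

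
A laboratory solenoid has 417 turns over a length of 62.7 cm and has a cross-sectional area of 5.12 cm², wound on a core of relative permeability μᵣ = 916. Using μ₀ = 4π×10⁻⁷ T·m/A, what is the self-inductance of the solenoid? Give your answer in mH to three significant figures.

L ≈ 163 mH

A = 5.12 cm² = 5.120×10^-4 m².
For a long solenoid, L = μ₀μᵣN²A/ℓ.
L = (4π×10⁻⁷)(916)(417)²(5.120×10^-4)/(0.627 m) = 0.1634 H.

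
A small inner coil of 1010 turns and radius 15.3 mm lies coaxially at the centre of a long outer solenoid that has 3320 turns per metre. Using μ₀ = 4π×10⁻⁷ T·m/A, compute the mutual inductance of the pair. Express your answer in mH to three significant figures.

M ≈ 3.10 mH

The outer solenoid produces a uniform field B₁ = μ₀n₁I₁ across the inner coil,
so the flux linkage is N₂Φ = N₂B₁A₂ = μ₀n₁N₂A₂·I₁, giving M = μ₀n₁N₂A₂.
A₂ = πr² = π(1.530×10^-2 m)² = 7.354×10^-4 m².
M = (4π×10⁻⁷)(3320)(1010)(7.354×10^-4) = 3.099×10^-3 H.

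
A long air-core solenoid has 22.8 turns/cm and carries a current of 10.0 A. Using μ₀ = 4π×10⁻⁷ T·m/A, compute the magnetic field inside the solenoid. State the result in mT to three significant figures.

Inside a long solenoid, B = μ₀nI.
B = (4π×10⁻⁷)(2.280×10^3 m⁻¹)(10.0 A) = 2.865×10^-2 T.

B ≈ 28.7 mT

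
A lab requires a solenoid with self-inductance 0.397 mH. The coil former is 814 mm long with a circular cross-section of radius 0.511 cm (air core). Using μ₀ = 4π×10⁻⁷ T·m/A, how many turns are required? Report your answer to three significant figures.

N ≈ 1770 turns

A = πr² = π(5.110×10^-3 m)² = 8.203×10^-5 m².
From L = μ₀N²A/ℓ, N = √(Lℓ / (μ₀A)).
N = √[(3.970×10^-4)(0.814) / ((4π×10⁻⁷)×8.203×10^-5)] = √(3.1348×10^6) ≈ 1770.5.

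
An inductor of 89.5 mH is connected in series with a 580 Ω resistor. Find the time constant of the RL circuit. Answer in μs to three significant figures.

τ = L/R = (8.950×10^-2 H)/(580 Ω) = 1.543×10^-4 s.

τ ≈ 154 μs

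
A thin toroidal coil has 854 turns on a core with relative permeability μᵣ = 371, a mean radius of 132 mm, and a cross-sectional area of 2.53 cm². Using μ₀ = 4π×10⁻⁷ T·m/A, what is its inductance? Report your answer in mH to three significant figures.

For a thin toroid, L = μ₀μᵣN²A/(2πR).
L = (4π×10⁻⁷)(371)(854)²(2.530×10^-4) / (2π×0.132 m) = 0.1037 H.

L ≈ 104 mH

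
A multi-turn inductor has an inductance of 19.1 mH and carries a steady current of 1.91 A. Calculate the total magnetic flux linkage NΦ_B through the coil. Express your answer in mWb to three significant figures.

From L = NΦ_B/I, the flux linkage is NΦ_B = LI.
NΦ_B = (1.910×10^-2 H)(1.91 A) = 3.648×10^-2 Wb.

NΦ_B ≈ 36.5 mWb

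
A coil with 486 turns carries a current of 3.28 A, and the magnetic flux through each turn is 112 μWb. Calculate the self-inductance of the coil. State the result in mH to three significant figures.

L ≈ 16.6 mH

Self-inductance is defined by L = NΦ_B/I (flux linkage over current).
L = (486)(1.120×10^-4 Wb)/(3.28 A) = 1.660×10^-2 H.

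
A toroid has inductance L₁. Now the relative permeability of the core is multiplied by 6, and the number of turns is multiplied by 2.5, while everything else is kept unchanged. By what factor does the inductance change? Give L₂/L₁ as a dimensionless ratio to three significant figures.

L₂/L₁ = 37.5

For a toroid, L ∝ μᵣN²A/R.
L₂/L₁ = (6) × (2.5)^2 = 37.5.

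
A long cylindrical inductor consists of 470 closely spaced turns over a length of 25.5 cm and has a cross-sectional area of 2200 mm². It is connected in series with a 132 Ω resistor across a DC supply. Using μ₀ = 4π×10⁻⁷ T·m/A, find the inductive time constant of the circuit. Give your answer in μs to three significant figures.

τ ≈ 18.1 μs

A = 2200 mm² = 2.200×10^-3 m².
L = μ₀N²A/ℓ = (4π×10⁻⁷)(470)²(2.200×10^-3)/(0.255) = 2.3949×10^-3 H.
τ = L/R = (2.3949×10^-3)/(132) = 1.814×10^-5 s.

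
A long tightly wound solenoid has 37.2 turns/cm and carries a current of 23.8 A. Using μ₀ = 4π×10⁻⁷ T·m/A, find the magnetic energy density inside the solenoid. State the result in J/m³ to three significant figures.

B = μ₀nI = (4π×10⁻⁷)(3.720×10^3)(23.8) = 0.1113 T.
u = B²/(2μ₀) = (0.1113)²/(2×4π×10⁻⁷) = 4.925×10^3 J/m³.

u ≈ 4930 J/m³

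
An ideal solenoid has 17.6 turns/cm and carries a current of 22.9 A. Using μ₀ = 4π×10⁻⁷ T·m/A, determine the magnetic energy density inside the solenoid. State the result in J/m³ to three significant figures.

u ≈ 1020 J/m³

B = μ₀nI = (4π×10⁻⁷)(1.760×10^3)(22.9) = 5.0648×10^-2 T.
u = B²/(2μ₀) = (5.0648×10^-2)²/(2×4π×10⁻⁷) = 1.021×10^3 J/m³.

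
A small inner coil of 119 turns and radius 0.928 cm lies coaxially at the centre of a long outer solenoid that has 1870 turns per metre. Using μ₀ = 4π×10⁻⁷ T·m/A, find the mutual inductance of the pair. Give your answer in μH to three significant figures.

The outer solenoid produces a uniform field B₁ = μ₀n₁I₁ across the inner coil,
so the flux linkage is N₂Φ = N₂B₁A₂ = μ₀n₁N₂A₂·I₁, giving M = μ₀n₁N₂A₂.
A₂ = πr² = π(9.280×10^-3 m)² = 2.705×10^-4 m².
M = (4π×10⁻⁷)(1870)(119)(2.705×10^-4) = 7.566×10^-5 H.

M ≈ 75.7 μH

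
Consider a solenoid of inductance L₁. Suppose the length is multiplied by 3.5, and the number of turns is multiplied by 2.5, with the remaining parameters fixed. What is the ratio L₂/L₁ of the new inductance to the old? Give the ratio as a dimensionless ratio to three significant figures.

L₂/L₁ = 1.79

For a solenoid, L ∝ μᵣN²A/ℓ.
L₂/L₁ = (3.5)^-1 × (2.5)^2 = 1.79.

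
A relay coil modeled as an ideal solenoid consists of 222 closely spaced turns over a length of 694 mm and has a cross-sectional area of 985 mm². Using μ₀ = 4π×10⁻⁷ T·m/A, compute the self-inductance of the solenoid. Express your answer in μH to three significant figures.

A = 985 mm² = 9.850×10^-4 m².
For a long solenoid, L = μ₀N²A/ℓ.
L = (4π×10⁻⁷)(222)²(9.850×10^-4)/(0.694 m) = 8.790×10^-5 H.

L ≈ 87.9 μH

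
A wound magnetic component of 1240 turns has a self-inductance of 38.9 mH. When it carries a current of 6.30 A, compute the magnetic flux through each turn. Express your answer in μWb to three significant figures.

Φ_B ≈ 198 μWb

From L = NΦ_B/I, the flux per turn is Φ_B = LI/N.
Φ_B = (3.890×10^-2 H)(6.30 A)/1240 = 1.976×10^-4 Wb.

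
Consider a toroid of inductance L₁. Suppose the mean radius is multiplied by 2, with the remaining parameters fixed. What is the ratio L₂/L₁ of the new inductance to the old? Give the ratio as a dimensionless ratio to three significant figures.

L₂/L₁ = 0.500

For a toroid, L ∝ μᵣN²A/R.
L₂/L₁ = (2)^-1 = 0.500.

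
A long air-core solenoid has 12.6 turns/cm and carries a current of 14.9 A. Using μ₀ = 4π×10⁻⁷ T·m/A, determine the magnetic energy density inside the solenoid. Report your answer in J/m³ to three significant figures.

u ≈ 221 J/m³

B = μ₀nI = (4π×10⁻⁷)(1.260×10^3)(14.9) = 2.359×10^-2 T.
u = B²/(2μ₀) = (2.359×10^-2)²/(2×4π×10⁻⁷) = 221.46 J/m³.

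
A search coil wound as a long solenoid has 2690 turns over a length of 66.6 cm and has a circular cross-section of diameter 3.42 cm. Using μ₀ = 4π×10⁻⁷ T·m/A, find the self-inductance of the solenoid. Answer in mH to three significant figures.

L ≈ 12.5 mH

A = π(d/2)² = π(1.710×10^-2 m)² = 9.186×10^-4 m².
For a long solenoid, L = μ₀N²A/ℓ.
L = (4π×10⁻⁷)(2690)²(9.186×10^-4)/(0.666 m) = 1.254×10^-2 H.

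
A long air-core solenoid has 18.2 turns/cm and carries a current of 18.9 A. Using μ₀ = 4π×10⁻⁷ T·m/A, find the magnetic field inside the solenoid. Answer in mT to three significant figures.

Inside a long solenoid, B = μ₀nI.
B = (4π×10⁻⁷)(1.820×10^3 m⁻¹)(18.9 A) = 4.323×10^-2 T.

B ≈ 43.2 mT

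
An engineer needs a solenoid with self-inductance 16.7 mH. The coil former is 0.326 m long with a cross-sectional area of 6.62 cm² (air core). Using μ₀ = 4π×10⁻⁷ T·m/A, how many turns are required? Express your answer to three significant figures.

N ≈ 2560 turns

A = 6.62 cm² = 6.620×10^-4 m².
From L = μ₀N²A/ℓ, N = √(Lℓ / (μ₀A)).
N = √[(1.670×10^-2)(0.326) / ((4π×10⁻⁷)×6.620×10^-4)] = √(6.544×10^6) ≈ 2558.2.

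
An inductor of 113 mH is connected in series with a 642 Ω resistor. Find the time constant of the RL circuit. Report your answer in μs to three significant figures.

τ ≈ 176 μs

τ = L/R = (0.113 H)/(642 Ω) = 1.760×10^-4 s.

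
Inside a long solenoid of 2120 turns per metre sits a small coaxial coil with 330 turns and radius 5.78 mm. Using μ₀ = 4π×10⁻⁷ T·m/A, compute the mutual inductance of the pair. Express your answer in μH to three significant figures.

The outer solenoid produces a uniform field B₁ = μ₀n₁I₁ across the inner coil,
so the flux linkage is N₂Φ = N₂B₁A₂ = μ₀n₁N₂A₂·I₁, giving M = μ₀n₁N₂A₂.
A₂ = πr² = π(5.780×10^-3 m)² = 1.050×10^-4 m².
M = (4π×10⁻⁷)(2120)(330)(1.050×10^-4) = 9.227×10^-5 H.

M ≈ 92.3 μH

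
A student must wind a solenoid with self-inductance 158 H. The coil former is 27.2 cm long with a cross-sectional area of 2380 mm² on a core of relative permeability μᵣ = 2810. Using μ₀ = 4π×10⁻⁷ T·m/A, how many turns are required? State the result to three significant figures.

N ≈ 2260 turns

A = 2380 mm² = 2.380×10^-3 m².
From L = μ₀μᵣN²A/ℓ, N = √(Lℓ / (μ₀μᵣA)).
N = √[(158)(0.272) / ((4π×10⁻⁷)(2810)×2.380×10^-3)] = √(5.114×10^6) ≈ 2261.3.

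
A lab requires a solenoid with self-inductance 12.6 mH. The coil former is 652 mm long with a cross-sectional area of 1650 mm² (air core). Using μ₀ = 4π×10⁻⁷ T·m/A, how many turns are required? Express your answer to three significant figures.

A = 1650 mm² = 1.650×10^-3 m².
From L = μ₀N²A/ℓ, N = √(Lℓ / (μ₀A)).
N = √[(1.260×10^-2)(0.652) / ((4π×10⁻⁷)×1.650×10^-3)] = √(3.962×10^6) ≈ 1990.5.

N ≈ 1990 turns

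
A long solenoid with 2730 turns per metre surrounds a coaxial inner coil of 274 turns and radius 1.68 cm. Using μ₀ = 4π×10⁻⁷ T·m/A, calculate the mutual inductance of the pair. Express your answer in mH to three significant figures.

M ≈ 0.833 mH

The outer solenoid produces a uniform field B₁ = μ₀n₁I₁ across the inner coil,
so the flux linkage is N₂Φ = N₂B₁A₂ = μ₀n₁N₂A₂·I₁, giving M = μ₀n₁N₂A₂.
A₂ = πr² = π(1.680×10^-2 m)² = 8.867×10^-4 m².
M = (4π×10⁻⁷)(2730)(274)(8.867×10^-4) = 8.3347×10^-4 H.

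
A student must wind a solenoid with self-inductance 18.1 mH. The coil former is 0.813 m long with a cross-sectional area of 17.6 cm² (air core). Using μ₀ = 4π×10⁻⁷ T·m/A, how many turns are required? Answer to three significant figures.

A = 17.6 cm² = 1.760×10^-3 m².
From L = μ₀N²A/ℓ, N = √(Lℓ / (μ₀A)).
N = √[(1.810×10^-2)(0.813) / ((4π×10⁻⁷)×1.760×10^-3)] = √(6.653×10^6) ≈ 2579.4.

N ≈ 2580 turns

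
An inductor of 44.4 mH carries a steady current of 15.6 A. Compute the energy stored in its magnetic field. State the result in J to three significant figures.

U ≈ 5.40 J

Stored magnetic energy: U = ½LI².
U = ½(4.440×10^-2 H)(15.6 A)² = 5.403 J.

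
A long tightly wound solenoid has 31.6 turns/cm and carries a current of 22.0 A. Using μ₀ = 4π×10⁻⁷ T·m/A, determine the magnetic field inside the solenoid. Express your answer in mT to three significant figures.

Inside a long solenoid, B = μ₀nI.
B = (4π×10⁻⁷)(3.160×10^3 m⁻¹)(22.0 A) = 8.736×10^-2 T.

B ≈ 87.4 mT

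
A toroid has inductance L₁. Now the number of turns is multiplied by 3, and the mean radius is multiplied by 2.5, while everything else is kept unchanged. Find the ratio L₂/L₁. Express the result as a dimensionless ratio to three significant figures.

L₂/L₁ = 3.60

For a toroid, L ∝ μᵣN²A/R.
L₂/L₁ = (3)^2 × (2.5)^-1 = 3.60.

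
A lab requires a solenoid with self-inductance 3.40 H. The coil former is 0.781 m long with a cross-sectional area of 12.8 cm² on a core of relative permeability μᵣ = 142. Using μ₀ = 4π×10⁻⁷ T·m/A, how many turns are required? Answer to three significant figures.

N ≈ 3410 turns

A = 12.8 cm² = 1.280×10^-3 m².
From L = μ₀μᵣN²A/ℓ, N = √(Lℓ / (μ₀μᵣA)).
N = √[(3.4)(0.781) / ((4π×10⁻⁷)(142)×1.280×10^-3)] = √(1.163×10^7) ≈ 3409.7.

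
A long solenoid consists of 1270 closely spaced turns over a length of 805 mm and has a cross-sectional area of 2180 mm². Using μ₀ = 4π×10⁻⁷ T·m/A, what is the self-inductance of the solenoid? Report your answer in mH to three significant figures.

A = 2180 mm² = 2.180×10^-3 m².
For a long solenoid, L = μ₀N²A/ℓ.
L = (4π×10⁻⁷)(1270)²(2.180×10^-3)/(0.805 m) = 5.489×10^-3 H.

L ≈ 5.49 mH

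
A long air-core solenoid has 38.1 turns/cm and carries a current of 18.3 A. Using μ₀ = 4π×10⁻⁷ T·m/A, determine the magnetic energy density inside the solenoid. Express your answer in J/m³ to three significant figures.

B = μ₀nI = (4π×10⁻⁷)(3.810×10^3)(18.3) = 8.762×10^-2 T.
u = B²/(2μ₀) = (8.762×10^-2)²/(2×4π×10⁻⁷) = 3.054×10^3 J/m³.

u ≈ 3050 J/m³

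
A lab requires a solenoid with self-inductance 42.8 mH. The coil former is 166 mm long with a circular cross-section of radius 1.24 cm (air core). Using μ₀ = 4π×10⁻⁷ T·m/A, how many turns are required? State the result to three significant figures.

N ≈ 3420 turns

A = πr² = π(1.240×10^-2 m)² = 4.831×10^-4 m².
From L = μ₀N²A/ℓ, N = √(Lℓ / (μ₀A)).
N = √[(4.280×10^-2)(0.166) / ((4π×10⁻⁷)×4.831×10^-4)] = √(1.170×10^7) ≈ 3421.2.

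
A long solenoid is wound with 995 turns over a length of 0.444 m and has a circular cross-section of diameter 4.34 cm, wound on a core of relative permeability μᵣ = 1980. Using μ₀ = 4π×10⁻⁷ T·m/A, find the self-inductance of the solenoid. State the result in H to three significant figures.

L ≈ 8.21 H

A = π(d/2)² = π(2.170×10^-2 m)² = 1.479×10^-3 m².
For a long solenoid, L = μ₀μᵣN²A/ℓ.
L = (4π×10⁻⁷)(1980)(995)²(1.479×10^-3)/(0.444 m) = 8.207 H.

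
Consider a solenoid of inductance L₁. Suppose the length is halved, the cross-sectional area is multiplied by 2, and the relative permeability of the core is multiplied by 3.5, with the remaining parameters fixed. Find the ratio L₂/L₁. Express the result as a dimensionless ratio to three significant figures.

L₂/L₁ = 14.0

For a solenoid, L ∝ μᵣN²A/ℓ.
L₂/L₁ = (0.5)^-1 × (2) × (3.5) = 14.0.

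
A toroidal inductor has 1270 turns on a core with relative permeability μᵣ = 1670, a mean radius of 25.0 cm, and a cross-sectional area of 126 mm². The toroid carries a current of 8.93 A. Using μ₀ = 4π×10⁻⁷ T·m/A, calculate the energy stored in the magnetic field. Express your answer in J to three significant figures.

L = μ₀μᵣN²A/(2πR) = (4π×10⁻⁷)(1670)(1270)²(1.260×10^-4)/(2π×0.25) = 0.2715 H.
U = ½LI² = ½(0.2715)(8.93)² = 10.83 J.

U ≈ 10.8 J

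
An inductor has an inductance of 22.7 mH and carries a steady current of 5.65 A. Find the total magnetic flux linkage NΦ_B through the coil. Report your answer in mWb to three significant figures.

From L = NΦ_B/I, the flux linkage is NΦ_B = LI.
NΦ_B = (2.270×10^-2 H)(5.65 A) = 0.1283 Wb.

NΦ_B ≈ 128 mWb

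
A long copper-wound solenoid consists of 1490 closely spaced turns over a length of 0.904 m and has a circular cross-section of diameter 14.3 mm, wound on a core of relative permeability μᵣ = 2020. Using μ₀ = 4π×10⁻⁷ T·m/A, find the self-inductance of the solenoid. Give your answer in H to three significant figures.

A = π(d/2)² = π(7.150×10^-3 m)² = 1.606×10^-4 m².
For a long solenoid, L = μ₀μᵣN²A/ℓ.
L = (4π×10⁻⁷)(2020)(1490)²(1.606×10^-4)/(0.904 m) = 1.001 H.

L ≈ 1.00 H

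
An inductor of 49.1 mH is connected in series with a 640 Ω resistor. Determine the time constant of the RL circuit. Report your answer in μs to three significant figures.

τ = L/R = (4.910×10^-2 H)/(640 Ω) = 7.672×10^-5 s.

τ ≈ 76.7 μs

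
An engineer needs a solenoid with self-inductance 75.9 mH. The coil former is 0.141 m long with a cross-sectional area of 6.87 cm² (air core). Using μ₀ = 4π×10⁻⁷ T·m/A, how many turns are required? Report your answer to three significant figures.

N ≈ 3520 turns

A = 6.87 cm² = 6.870×10^-4 m².
From L = μ₀N²A/ℓ, N = √(Lℓ / (μ₀A)).
N = √[(7.590×10^-2)(0.141) / ((4π×10⁻⁷)×6.870×10^-4)] = √(1.240×10^7) ≈ 3520.8.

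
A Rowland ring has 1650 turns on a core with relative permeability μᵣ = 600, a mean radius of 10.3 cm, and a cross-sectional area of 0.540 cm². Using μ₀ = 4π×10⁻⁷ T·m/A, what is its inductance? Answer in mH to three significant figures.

L ≈ 171 mH

For a thin toroid, L = μ₀μᵣN²A/(2πR).
L = (4π×10⁻⁷)(600)(1650)²(5.400×10^-5) / (2π×0.103 m) = 0.1713 H.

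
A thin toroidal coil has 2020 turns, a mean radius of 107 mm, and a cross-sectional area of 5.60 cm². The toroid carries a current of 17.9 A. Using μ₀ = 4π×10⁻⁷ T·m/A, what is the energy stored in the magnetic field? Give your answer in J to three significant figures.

U ≈ 0.684 J

L = μ₀N²A/(2πR) = (4π×10⁻⁷)(2020)²(5.600×10^-4)/(2π×0.107) = 4.271×10^-3 H.
U = ½LI² = ½(4.271×10^-3)(17.9)² = 0.6842 J.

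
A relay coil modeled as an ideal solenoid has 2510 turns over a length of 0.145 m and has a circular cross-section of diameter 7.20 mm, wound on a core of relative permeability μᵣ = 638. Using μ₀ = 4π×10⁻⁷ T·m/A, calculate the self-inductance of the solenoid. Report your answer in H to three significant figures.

L ≈ 1.42 H

A = π(d/2)² = π(3.600×10^-3 m)² = 4.072×10^-5 m².
For a long solenoid, L = μ₀μᵣN²A/ℓ.
L = (4π×10⁻⁷)(638)(2510)²(4.072×10^-5)/(0.145 m) = 1.418 H.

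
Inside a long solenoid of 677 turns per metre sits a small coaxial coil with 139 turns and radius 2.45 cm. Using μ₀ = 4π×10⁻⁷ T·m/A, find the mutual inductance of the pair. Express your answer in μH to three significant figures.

M ≈ 223 μH

The outer solenoid produces a uniform field B₁ = μ₀n₁I₁ across the inner coil,
so the flux linkage is N₂Φ = N₂B₁A₂ = μ₀n₁N₂A₂·I₁, giving M = μ₀n₁N₂A₂.
A₂ = πr² = π(2.450×10^-2 m)² = 1.886×10^-3 m².
M = (4π×10⁻⁷)(677)(139)(1.886×10^-3) = 2.230×10^-4 H.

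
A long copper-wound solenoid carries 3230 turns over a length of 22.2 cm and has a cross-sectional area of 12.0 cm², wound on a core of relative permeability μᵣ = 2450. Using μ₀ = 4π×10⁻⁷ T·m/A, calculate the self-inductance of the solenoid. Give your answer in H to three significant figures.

L ≈ 174 H

A = 12.0 cm² = 1.200×10^-3 m².
For a long solenoid, L = μ₀μᵣN²A/ℓ.
L = (4π×10⁻⁷)(2450)(3230)²(1.200×10^-3)/(0.222 m) = 173.6 H.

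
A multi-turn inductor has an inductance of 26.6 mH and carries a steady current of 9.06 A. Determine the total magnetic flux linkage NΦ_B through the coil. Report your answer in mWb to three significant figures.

NΦ_B ≈ 241 mWb

From L = NΦ_B/I, the flux linkage is NΦ_B = LI.
NΦ_B = (2.660×10^-2 H)(9.06 A) = 0.241 Wb.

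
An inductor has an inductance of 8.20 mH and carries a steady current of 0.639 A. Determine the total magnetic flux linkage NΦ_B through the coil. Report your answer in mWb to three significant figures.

From L = NΦ_B/I, the flux linkage is NΦ_B = LI.
NΦ_B = (8.200×10^-3 H)(0.639 A) = 5.240×10^-3 Wb.

NΦ_B ≈ 5.24 mWb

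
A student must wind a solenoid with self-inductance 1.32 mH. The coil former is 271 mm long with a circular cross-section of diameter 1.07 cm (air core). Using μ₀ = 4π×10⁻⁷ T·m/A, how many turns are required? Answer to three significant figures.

N ≈ 1780 turns

A = π(d/2)² = π(5.350×10^-3 m)² = 8.992×10^-5 m².
From L = μ₀N²A/ℓ, N = √(Lℓ / (μ₀A)).
N = √[(1.320×10^-3)(0.271) / ((4π×10⁻⁷)×8.992×10^-5)] = √(3.166×10^6) ≈ 1779.3.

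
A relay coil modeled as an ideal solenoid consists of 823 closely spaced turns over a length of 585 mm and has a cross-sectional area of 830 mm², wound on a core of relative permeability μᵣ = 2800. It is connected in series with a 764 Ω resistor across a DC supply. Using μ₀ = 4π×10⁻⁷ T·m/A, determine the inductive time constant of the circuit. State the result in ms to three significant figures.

A = 830 mm² = 8.300×10^-4 m².
L = μ₀μᵣN²A/ℓ = (4π×10⁻⁷)(2800)(823)²(8.300×10^-4)/(0.585) = 3.381 H.
τ = L/R = (3.381)/(764) = 4.426×10^-3 s.

τ ≈ 4.43 ms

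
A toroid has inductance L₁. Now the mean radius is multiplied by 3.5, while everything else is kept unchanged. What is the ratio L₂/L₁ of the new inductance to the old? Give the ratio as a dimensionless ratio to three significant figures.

For a toroid, L ∝ μᵣN²A/R.
L₂/L₁ = (3.5)^-1 = 0.286.

L₂/L₁ = 0.286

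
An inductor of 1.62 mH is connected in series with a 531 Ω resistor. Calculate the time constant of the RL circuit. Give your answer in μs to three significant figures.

τ = L/R = (1.620×10^-3 H)/(531 Ω) = 3.051×10^-6 s.

τ ≈ 3.05 μs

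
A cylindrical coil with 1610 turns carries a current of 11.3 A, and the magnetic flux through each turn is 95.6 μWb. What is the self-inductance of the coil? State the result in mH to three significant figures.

L ≈ 13.6 mH

Self-inductance is defined by L = NΦ_B/I (flux linkage over current).
L = (1610)(9.560×10^-5 Wb)/(11.3 A) = 1.362×10^-2 H.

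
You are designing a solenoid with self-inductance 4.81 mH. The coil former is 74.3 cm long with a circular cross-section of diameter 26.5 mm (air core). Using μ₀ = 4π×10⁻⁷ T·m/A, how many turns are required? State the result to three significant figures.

N ≈ 2270 turns

A = π(d/2)² = π(1.325×10^-2 m)² = 5.515×10^-4 m².
From L = μ₀N²A/ℓ, N = √(Lℓ / (μ₀A)).
N = √[(4.810×10^-3)(0.743) / ((4π×10⁻⁷)×5.515×10^-4)] = √(5.156×10^6) ≈ 2270.8.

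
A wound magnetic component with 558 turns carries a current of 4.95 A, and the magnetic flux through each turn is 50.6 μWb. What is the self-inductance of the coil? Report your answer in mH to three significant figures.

L ≈ 5.70 mH

Self-inductance is defined by L = NΦ_B/I (flux linkage over current).
L = (558)(5.060×10^-5 Wb)/(4.95 A) = 5.704×10^-3 H.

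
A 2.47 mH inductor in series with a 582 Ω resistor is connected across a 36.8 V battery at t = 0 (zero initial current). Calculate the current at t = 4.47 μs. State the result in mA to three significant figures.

I ≈ 41.2 mA

τ = L/R = 2.470×10^-3/582 = 4.244×10^-6 s; final current I_∞ = ε/R = 36.8/582 = 6.323×10^-2 A.
I(t) = I_∞(1 − e^(−t/τ)) with t/τ = 1.053.
I = (6.323×10^-2)(1 − e^(−1.053)) = 4.118×10^-2 A.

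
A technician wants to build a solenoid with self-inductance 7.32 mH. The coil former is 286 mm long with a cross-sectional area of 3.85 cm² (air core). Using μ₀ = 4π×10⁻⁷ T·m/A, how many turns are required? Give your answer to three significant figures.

A = 3.85 cm² = 3.850×10^-4 m².
From L = μ₀N²A/ℓ, N = √(Lℓ / (μ₀A)).
N = √[(7.320×10^-3)(0.286) / ((4π×10⁻⁷)×3.850×10^-4)] = √(4.327×10^6) ≈ 2080.2.

N ≈ 2080 turns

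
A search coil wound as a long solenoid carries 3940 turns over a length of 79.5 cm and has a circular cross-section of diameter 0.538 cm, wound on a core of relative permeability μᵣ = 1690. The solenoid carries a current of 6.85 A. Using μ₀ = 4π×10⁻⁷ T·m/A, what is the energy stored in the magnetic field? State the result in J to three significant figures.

U ≈ 22.1 J

A = π(d/2)² = π(2.690×10^-3 m)² = 2.273×10^-5 m².
L = μ₀μᵣN²A/ℓ = (4π×10⁻⁷)(1690)(3940)²(2.273×10^-5)/(0.795) = 0.9427 H.
U = ½LI² = ½(0.9427)(6.85)² = 22.12 J.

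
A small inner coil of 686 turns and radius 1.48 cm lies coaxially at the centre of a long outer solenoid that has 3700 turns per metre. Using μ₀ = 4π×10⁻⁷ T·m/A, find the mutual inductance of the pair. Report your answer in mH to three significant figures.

The outer solenoid produces a uniform field B₁ = μ₀n₁I₁ across the inner coil,
so the flux linkage is N₂Φ = N₂B₁A₂ = μ₀n₁N₂A₂·I₁, giving M = μ₀n₁N₂A₂.
A₂ = πr² = π(1.480×10^-2 m)² = 6.881×10^-4 m².
M = (4π×10⁻⁷)(3700)(686)(6.881×10^-4) = 2.1949×10^-3 H.

M ≈ 2.19 mH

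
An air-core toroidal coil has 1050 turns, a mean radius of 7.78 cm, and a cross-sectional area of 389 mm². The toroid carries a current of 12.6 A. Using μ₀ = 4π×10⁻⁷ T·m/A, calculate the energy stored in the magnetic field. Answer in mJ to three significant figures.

U ≈ 87.5 mJ

L = μ₀N²A/(2πR) = (4π×10⁻⁷)(1050)²(3.890×10^-4)/(2π×7.780×10^-2) = 1.102×10^-3 H.
U = ½LI² = ½(1.102×10^-3)(12.6)² = 8.752×10^-2 J.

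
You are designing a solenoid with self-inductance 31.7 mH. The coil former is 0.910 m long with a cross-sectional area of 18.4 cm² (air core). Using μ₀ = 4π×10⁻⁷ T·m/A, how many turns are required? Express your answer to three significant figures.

N ≈ 3530 turns

A = 18.4 cm² = 1.840×10^-3 m².
From L = μ₀N²A/ℓ, N = √(Lℓ / (μ₀A)).
N = √[(3.170×10^-2)(0.91) / ((4π×10⁻⁷)×1.840×10^-3)] = √(1.248×10^7) ≈ 3532.1.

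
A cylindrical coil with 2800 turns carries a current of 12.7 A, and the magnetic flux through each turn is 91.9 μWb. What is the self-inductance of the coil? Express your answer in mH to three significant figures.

L ≈ 20.3 mH

Self-inductance is defined by L = NΦ_B/I (flux linkage over current).
L = (2800)(9.190×10^-5 Wb)/(12.7 A) = 2.026×10^-2 H.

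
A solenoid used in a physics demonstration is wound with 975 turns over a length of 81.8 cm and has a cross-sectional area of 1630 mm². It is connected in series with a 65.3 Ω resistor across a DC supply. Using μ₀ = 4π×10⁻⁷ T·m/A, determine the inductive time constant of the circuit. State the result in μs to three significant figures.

τ ≈ 36.5 μs

A = 1630 mm² = 1.630×10^-3 m².
L = μ₀N²A/ℓ = (4π×10⁻⁷)(975)²(1.630×10^-3)/(0.818) = 2.380×10^-3 H.
τ = L/R = (2.380×10^-3)/(65.3) = 3.645×10^-5 s.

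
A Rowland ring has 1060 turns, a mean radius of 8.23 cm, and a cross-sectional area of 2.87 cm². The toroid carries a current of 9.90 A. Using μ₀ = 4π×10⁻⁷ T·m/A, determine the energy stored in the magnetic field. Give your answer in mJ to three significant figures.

L = μ₀N²A/(2πR) = (4π×10⁻⁷)(1060)²(2.870×10^-4)/(2π×8.230×10^-2) = 7.837×10^-4 H.
U = ½LI² = ½(7.837×10^-4)(9.90)² = 3.840×10^-2 J.

U ≈ 38.4 mJ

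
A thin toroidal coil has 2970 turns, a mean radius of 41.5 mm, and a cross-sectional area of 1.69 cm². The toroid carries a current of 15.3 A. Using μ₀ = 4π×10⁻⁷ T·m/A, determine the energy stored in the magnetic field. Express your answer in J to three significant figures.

L = μ₀N²A/(2πR) = (4π×10⁻⁷)(2970)²(1.690×10^-4)/(2π×4.150×10^-2) = 7.184×10^-3 H.
U = ½LI² = ½(7.184×10^-3)(15.3)² = 0.8409 J.

U ≈ 0.841 J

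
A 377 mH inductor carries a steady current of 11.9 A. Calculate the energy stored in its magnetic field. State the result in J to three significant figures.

Stored magnetic energy: U = ½LI².
U = ½(0.377 H)(11.9 A)² = 26.69 J.

U ≈ 26.7 J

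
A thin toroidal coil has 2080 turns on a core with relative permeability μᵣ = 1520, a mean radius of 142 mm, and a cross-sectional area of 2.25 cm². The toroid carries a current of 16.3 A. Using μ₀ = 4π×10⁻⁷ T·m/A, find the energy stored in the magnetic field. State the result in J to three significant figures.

U ≈ 277 J

L = μ₀μᵣN²A/(2πR) = (4π×10⁻⁷)(1520)(2080)²(2.250×10^-4)/(2π×0.142) = 2.084 H.
U = ½LI² = ½(2.084)(16.3)² = 276.8 J.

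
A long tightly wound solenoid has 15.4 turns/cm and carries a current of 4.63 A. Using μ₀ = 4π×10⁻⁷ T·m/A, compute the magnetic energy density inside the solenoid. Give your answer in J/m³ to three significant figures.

u ≈ 31.9 J/m³

B = μ₀nI = (4π×10⁻⁷)(1.540×10^3)(4.63) = 8.960×10^-3 T.
u = B²/(2μ₀) = (8.960×10^-3)²/(2×4π×10⁻⁷) = 31.94 J/m³.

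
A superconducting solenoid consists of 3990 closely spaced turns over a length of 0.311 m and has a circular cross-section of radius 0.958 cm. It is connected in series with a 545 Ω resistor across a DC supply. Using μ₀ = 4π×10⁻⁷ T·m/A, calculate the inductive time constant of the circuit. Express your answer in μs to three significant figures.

τ ≈ 34.0 μs

A = πr² = π(9.580×10^-3 m)² = 2.883×10^-4 m².
L = μ₀N²A/ℓ = (4π×10⁻⁷)(3990)²(2.883×10^-4)/(0.311) = 1.8547×10^-2 H.
τ = L/R = (1.8547×10^-2)/(545) = 3.403×10^-5 s.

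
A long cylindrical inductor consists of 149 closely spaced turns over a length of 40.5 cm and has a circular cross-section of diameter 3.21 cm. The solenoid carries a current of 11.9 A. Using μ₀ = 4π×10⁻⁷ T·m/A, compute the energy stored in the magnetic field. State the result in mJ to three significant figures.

A = π(d/2)² = π(1.605×10^-2 m)² = 8.093×10^-4 m².
L = μ₀N²A/ℓ = (4π×10⁻⁷)(149)²(8.093×10^-4)/(0.405) = 5.5748×10^-5 H.
U = ½LI² = ½(5.5748×10^-5)(11.9)² = 3.947×10^-3 J.

U ≈ 3.95 mJ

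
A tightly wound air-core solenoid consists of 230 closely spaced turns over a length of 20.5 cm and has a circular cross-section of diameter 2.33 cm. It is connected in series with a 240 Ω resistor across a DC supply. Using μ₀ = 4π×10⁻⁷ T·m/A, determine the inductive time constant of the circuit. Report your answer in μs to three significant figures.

A = π(d/2)² = π(1.165×10^-2 m)² = 4.264×10^-4 m².
L = μ₀N²A/ℓ = (4π×10⁻⁷)(230)²(4.264×10^-4)/(0.205) = 1.383×10^-4 H.
τ = L/R = (1.383×10^-4)/(240) = 5.761×10^-7 s.

τ ≈ 0.576 μs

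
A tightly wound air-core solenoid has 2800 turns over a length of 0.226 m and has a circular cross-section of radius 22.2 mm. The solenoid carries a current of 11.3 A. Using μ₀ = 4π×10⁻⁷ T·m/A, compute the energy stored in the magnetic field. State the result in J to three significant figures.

U ≈ 4.31 J

A = πr² = π(2.220×10^-2 m)² = 1.548×10^-3 m².
L = μ₀N²A/ℓ = (4π×10⁻⁷)(2800)²(1.548×10^-3)/(0.226) = 6.750×10^-2 H.
U = ½LI² = ½(6.750×10^-2)(11.3)² = 4.309 J.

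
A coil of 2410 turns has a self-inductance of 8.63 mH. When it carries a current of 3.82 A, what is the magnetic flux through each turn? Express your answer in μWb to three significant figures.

From L = NΦ_B/I, the flux per turn is Φ_B = LI/N.
Φ_B = (8.630×10^-3 H)(3.82 A)/2410 = 1.368×10^-5 Wb.

Φ_B ≈ 13.7 μWb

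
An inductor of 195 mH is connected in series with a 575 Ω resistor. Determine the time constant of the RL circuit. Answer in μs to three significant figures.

τ = L/R = (0.195 H)/(575 Ω) = 3.391×10^-4 s.

τ ≈ 339 μs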